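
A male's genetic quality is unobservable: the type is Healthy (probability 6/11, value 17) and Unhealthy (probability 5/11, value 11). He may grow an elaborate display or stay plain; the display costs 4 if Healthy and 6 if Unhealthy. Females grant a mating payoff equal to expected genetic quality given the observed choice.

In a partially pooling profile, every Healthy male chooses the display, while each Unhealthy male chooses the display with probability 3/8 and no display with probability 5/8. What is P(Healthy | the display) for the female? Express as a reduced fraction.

16/21

P(the display) = (6/11)·1 + (5/11)·(3/8) = 63/88.
By Bayes' rule, P(Healthy | the display) = (6/11) / (63/88) = 16/21.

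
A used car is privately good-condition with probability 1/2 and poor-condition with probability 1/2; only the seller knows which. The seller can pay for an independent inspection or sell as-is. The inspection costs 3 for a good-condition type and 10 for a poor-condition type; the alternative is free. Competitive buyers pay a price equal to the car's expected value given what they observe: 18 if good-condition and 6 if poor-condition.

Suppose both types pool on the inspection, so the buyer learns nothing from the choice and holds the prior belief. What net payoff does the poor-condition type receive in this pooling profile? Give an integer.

Pooled price = 1/2·18 + 1/2·6 = 12.
poor-condition pays cost 10 for the inspection, so net payoff = 12 − 10 = 2.

2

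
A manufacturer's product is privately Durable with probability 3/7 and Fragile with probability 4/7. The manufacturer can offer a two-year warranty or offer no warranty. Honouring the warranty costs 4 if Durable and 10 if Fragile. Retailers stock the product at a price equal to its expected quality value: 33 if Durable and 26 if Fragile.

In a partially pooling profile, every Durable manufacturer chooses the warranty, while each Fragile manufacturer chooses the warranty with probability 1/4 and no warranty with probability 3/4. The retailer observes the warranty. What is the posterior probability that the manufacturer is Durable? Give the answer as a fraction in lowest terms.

3/4

P(the warranty) = (3/7)·1 + (4/7)·(1/4) = 4/7.
By Bayes' rule, P(Durable | the warranty) = (3/7) / (4/7) = 3/4.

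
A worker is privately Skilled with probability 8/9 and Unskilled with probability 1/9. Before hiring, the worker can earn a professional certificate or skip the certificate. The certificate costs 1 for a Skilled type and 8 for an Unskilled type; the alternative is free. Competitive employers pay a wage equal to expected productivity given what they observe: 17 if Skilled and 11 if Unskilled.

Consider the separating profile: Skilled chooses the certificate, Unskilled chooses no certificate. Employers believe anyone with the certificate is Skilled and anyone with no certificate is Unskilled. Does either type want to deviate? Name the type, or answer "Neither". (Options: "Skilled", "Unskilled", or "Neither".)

The certificate pays 17; no certificate pays 11.
Skilled: assigned the certificate, nets 17 − 1 = 16; deviating to no certificate nets 11.
Unskilled: assigned no certificate, nets 11; deviating to the certificate nets 17 − 8 = 9.
Both types strictly prefer their assigned action; no profitable deviation.

Neither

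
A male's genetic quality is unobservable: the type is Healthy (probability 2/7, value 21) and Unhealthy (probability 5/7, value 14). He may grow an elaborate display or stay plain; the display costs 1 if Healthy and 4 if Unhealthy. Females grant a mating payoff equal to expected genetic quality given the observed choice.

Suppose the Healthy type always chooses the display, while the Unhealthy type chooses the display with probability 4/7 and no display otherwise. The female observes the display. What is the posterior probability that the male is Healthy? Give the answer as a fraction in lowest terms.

P(the display) = (2/7)·1 + (5/7)·(4/7) = 34/49.
By Bayes' rule, P(Healthy | the display) = (2/7) / (34/49) = 7/17.

7/17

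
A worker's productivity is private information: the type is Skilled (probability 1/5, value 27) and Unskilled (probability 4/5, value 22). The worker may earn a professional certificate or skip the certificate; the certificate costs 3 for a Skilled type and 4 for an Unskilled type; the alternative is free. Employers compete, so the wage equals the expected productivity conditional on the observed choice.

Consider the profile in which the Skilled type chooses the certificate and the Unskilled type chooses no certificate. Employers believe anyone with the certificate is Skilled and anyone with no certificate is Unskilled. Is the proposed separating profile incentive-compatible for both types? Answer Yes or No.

Under these beliefs, the certificate earns wage 27 and no certificate earns wage 22.
Skilled: the certificate nets 27 − 3 = 24; no certificate nets 22. Skilled prefers the certificate.
Unskilled: the certificate nets 27 − 4 = 23; no certificate nets 22. Unskilled would deviate to the certificate.
Unskilled has a profitable deviation, so the profile is not an equilibrium.

No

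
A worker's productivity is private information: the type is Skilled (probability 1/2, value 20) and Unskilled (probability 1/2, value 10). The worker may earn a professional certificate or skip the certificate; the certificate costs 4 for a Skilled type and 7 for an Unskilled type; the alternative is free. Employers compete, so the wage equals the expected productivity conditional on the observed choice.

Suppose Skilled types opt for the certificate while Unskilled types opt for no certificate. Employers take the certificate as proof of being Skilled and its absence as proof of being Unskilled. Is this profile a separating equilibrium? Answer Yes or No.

Under these beliefs, the certificate earns wage 20 and no certificate earns wage 10.
Skilled: the certificate nets 20 − 4 = 16; no certificate nets 10. Skilled prefers the certificate.
Unskilled: the certificate nets 20 − 7 = 13; no certificate nets 10. Unskilled would deviate to the certificate.
Unskilled has a profitable deviation, so the profile is not an equilibrium.

No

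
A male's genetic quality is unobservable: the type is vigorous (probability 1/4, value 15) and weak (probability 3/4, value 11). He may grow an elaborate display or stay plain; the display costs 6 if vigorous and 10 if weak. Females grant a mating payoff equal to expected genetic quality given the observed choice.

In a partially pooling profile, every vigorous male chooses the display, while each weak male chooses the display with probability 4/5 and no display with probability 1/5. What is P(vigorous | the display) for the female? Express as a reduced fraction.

5/17

P(the display) = (1/4)·1 + (3/4)·(4/5) = 17/20.
By Bayes' rule, P(vigorous | the display) = (1/4) / (17/20) = 5/17.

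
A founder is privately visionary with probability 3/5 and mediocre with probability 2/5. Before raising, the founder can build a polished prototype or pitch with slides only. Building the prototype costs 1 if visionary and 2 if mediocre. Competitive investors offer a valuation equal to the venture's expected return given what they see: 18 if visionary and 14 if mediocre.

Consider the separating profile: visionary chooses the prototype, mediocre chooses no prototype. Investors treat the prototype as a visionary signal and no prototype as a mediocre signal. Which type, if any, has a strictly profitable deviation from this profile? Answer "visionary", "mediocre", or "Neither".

mediocre

The prototype pays 18; no prototype pays 14.
visionary: assigned the prototype, nets 18 − 1 = 17; deviating to no prototype nets 14.
mediocre: assigned no prototype, nets 14; deviating to the prototype nets 18 − 2 = 16.
The mediocre type gains 2 by deviating.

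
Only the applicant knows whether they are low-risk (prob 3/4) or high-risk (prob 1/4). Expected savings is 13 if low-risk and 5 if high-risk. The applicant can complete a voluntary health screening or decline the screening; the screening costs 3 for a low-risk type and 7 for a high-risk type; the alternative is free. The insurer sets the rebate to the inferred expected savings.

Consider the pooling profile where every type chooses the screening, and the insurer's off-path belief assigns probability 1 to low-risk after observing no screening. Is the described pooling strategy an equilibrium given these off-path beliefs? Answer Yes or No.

No

On path, the insurer holds the prior and pays 3/4·13 + 1/4·5 = 11. Off path (no screening), believing low-risk, it pays 13.
low-risk: the screening nets 11 − 3 = 8; no screening nets 13. low-risk would deviate.
high-risk: the screening nets 11 − 7 = 4; no screening nets 13. high-risk would deviate.
A type deviates, so pooling fails.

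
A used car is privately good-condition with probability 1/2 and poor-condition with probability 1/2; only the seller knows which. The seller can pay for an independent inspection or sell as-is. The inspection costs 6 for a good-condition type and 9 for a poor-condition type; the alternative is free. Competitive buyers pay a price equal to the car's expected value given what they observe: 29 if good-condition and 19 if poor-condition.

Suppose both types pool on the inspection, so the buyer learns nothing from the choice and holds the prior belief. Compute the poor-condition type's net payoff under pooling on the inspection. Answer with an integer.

15

Pooled price = 1/2·29 + 1/2·19 = 24.
poor-condition pays cost 9 for the inspection, so net payoff = 24 − 9 = 15.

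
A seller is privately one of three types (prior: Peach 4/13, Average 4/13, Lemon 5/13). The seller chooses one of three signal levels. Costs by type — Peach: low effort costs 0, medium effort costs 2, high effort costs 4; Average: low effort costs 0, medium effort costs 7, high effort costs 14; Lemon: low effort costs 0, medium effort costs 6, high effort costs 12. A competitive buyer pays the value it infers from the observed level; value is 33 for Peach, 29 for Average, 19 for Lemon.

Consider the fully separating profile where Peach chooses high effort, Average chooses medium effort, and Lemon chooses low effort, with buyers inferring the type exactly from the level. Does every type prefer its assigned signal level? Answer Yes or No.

No

Separating prices: high effort → 33, medium effort → 29, low effort → 19.
Peach (assigned high effort): low effort: 19 − 0 = 19; medium effort: 29 − 2 = 27; high effort: 33 − 4 = 29. Peach stays.
Average (assigned medium effort): low effort: 19 − 0 = 19; medium effort: 29 − 7 = 22; high effort: 33 − 14 = 19. Average stays.
Lemon (assigned low effort): low effort: 19 − 0 = 19; medium effort: 29 − 6 = 23; high effort: 33 − 12 = 21. Lemon prefers medium effort.
At least one type deviates; the separating profile fails.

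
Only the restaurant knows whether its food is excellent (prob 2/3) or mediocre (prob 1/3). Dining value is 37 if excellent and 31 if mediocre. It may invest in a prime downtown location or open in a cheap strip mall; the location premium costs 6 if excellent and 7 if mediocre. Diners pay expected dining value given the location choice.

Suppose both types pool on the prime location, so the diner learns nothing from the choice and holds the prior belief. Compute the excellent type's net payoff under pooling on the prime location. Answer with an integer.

29

Pooled price premium = 2/3·37 + 1/3·31 = 35.
excellent pays cost 6 for the prime location, so net payoff = 35 − 6 = 29.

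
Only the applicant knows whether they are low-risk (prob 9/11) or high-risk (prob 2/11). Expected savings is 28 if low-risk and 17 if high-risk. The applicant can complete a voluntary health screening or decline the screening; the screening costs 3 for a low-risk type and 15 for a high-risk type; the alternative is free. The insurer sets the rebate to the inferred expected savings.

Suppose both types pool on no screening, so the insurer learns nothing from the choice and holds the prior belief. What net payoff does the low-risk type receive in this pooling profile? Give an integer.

26

Pooled rebate = 9/11·28 + 2/11·17 = 26.
low-risk pays no cost for no screening, so net payoff = 26.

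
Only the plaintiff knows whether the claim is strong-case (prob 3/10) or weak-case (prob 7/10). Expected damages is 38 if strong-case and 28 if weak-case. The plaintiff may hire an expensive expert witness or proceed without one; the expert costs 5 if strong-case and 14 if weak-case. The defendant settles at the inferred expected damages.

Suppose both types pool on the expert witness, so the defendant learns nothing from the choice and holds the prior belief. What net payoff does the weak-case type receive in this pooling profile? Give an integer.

Pooled settlement = 3/10·38 + 7/10·28 = 31.
weak-case pays cost 14 for the expert witness, so net payoff = 31 − 14 = 17.

17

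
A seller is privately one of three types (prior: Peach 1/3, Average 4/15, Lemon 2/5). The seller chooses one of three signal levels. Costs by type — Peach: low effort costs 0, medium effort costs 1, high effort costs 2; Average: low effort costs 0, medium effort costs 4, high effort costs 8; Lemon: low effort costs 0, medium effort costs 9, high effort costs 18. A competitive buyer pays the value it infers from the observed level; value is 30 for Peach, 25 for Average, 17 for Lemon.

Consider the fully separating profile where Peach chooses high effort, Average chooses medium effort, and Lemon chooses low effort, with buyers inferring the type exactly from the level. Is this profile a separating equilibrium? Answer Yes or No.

Separating prices: high effort → 30, medium effort → 25, low effort → 17.
Peach (assigned high effort): low effort: 17 − 0 = 17; medium effort: 25 − 1 = 24; high effort: 30 − 2 = 28. Peach stays.
Average (assigned medium effort): low effort: 17 − 0 = 17; medium effort: 25 − 4 = 21; high effort: 30 − 8 = 22. Average prefers high effort.
Lemon (assigned low effort): low effort: 17 − 0 = 17; medium effort: 25 − 9 = 16; high effort: 30 − 18 = 12. Lemon stays.
At least one type deviates; the separating profile fails.

No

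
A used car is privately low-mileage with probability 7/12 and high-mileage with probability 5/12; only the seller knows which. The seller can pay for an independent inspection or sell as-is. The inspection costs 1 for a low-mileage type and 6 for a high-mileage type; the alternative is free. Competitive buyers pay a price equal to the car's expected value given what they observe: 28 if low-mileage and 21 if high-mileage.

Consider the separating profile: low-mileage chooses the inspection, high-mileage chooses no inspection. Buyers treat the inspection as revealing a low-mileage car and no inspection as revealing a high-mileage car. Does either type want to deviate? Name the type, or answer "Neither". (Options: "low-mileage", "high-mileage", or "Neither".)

The inspection pays 28; no inspection pays 21.
low-mileage: assigned the inspection, nets 28 − 1 = 27; deviating to no inspection nets 21.
high-mileage: assigned no inspection, nets 21; deviating to the inspection nets 28 − 6 = 22.
The high-mileage type gains 1 by deviating.

high-mileage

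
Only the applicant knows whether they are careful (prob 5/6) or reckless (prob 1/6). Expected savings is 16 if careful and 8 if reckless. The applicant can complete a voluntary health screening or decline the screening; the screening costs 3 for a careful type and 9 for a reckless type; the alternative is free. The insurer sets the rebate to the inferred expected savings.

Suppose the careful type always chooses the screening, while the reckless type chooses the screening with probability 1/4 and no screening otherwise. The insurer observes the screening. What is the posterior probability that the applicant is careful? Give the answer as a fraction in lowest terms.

20/21

P(the screening) = (5/6)·1 + (1/6)·(1/4) = 7/8.
By Bayes' rule, P(careful | the screening) = (5/6) / (7/8) = 20/21.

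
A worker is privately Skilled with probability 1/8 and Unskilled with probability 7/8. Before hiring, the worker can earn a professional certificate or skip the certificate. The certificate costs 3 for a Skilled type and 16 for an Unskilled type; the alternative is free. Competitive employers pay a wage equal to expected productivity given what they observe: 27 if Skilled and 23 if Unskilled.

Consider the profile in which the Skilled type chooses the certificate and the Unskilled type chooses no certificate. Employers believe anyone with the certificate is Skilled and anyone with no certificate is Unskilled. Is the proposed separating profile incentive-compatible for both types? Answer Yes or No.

Yes

Under these beliefs, the certificate earns wage 27 and no certificate earns wage 23.
Skilled: the certificate nets 27 − 3 = 24; no certificate nets 23. Skilled prefers the certificate.
Unskilled: the certificate nets 27 − 16 = 11; no certificate nets 23. Unskilled prefers no certificate.
Neither type deviates, so the separating profile is an equilibrium.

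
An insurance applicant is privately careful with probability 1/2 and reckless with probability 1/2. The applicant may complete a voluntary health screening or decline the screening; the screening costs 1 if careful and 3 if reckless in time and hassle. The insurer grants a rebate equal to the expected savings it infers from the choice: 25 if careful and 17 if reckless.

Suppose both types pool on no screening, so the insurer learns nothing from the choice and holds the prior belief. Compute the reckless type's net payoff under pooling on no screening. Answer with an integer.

Pooled rebate = 1/2·25 + 1/2·17 = 21.
reckless pays no cost for no screening, so net payoff = 21.

21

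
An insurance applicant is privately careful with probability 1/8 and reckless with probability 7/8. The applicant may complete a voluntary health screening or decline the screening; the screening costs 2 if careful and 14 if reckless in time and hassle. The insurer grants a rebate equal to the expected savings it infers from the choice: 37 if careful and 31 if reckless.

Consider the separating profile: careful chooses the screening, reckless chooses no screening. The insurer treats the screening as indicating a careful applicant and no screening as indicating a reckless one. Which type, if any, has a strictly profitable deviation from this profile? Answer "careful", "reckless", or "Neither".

The screening pays 37; no screening pays 31.
careful: assigned the screening, nets 37 − 2 = 35; deviating to no screening nets 31.
reckless: assigned no screening, nets 31; deviating to the screening nets 37 − 14 = 23.
Both types strictly prefer their assigned action; no profitable deviation.

Neither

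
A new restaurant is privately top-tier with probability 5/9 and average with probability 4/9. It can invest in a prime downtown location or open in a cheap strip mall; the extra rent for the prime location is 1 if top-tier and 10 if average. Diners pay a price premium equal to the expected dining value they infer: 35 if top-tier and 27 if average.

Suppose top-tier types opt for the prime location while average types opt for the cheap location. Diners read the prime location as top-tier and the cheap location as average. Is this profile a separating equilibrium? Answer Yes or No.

Yes

Under these beliefs, the prime location earns price premium 35 and the cheap location earns price premium 27.
top-tier: the prime location nets 35 − 1 = 34; the cheap location nets 27. top-tier prefers the prime location.
average: the prime location nets 35 − 10 = 25; the cheap location nets 27. average prefers the cheap location.
Neither type deviates, so the separating profile is an equilibrium.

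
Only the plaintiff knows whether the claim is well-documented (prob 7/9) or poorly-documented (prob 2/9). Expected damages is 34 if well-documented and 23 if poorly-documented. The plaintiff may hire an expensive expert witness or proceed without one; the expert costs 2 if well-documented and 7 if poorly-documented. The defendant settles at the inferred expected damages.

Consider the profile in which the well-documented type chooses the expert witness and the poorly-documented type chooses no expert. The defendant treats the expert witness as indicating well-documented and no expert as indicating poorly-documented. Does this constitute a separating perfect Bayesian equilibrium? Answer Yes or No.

No

Under these beliefs, the expert witness earns settlement 34 and no expert earns settlement 23.
well-documented: the expert witness nets 34 − 2 = 32; no expert nets 23. well-documented prefers the expert witness.
poorly-documented: the expert witness nets 34 − 7 = 27; no expert nets 23. poorly-documented would deviate to the expert witness.
poorly-documented has a profitable deviation, so the profile is not an equilibrium.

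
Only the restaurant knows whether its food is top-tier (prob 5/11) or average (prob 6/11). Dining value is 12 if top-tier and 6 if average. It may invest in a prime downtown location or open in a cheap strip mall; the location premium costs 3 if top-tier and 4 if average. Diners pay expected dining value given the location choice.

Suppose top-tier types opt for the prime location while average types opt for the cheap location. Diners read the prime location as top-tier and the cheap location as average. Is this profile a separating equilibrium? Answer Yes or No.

No

Under these beliefs, the prime location earns price premium 12 and the cheap location earns price premium 6.
top-tier: the prime location nets 12 − 3 = 9; the cheap location nets 6. top-tier prefers the prime location.
average: the prime location nets 12 − 4 = 8; the cheap location nets 6. average would deviate to the prime location.
average has a profitable deviation, so the profile is not an equilibrium.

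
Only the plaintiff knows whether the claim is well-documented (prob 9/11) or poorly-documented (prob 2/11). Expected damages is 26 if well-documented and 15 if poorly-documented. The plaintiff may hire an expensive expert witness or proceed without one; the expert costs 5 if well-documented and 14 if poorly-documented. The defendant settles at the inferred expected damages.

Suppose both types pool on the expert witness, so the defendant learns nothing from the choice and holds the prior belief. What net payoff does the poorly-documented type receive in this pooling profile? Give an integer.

Pooled settlement = 9/11·26 + 2/11·15 = 24.
poorly-documented pays cost 14 for the expert witness, so net payoff = 24 − 14 = 10.

10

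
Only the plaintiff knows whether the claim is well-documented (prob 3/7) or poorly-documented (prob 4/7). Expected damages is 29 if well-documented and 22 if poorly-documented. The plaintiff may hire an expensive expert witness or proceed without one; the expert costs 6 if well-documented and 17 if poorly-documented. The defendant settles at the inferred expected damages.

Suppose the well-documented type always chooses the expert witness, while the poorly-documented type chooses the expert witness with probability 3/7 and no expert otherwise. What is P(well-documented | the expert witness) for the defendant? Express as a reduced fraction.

P(the expert witness) = (3/7)·1 + (4/7)·(3/7) = 33/49.
By Bayes' rule, P(well-documented | the expert witness) = (3/7) / (33/49) = 7/11.

7/11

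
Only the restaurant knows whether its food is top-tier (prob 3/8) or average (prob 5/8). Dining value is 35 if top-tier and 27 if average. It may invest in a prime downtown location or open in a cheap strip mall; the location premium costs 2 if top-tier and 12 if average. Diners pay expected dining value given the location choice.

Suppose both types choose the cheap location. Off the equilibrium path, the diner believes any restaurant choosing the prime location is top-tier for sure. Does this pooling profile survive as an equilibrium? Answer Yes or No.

On path, the diner holds the prior and pays 3/8·35 + 5/8·27 = 30. Off path (the prime location), believing top-tier, it pays 35.
top-tier: the cheap location nets 30; the prime location nets 35 − 2 = 33. top-tier would deviate.
average: the cheap location nets 30; the prime location nets 35 − 12 = 23. average stays.
A type deviates, so pooling fails.

No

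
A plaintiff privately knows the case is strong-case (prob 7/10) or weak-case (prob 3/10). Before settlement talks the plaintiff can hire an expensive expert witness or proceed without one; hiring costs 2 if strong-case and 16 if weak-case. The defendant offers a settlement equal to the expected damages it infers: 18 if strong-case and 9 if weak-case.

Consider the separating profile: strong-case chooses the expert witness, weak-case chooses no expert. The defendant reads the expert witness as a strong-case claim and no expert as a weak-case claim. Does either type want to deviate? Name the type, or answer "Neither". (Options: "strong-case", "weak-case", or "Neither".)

The expert witness pays 18; no expert pays 9.
strong-case: assigned the expert witness, nets 18 − 2 = 16; deviating to no expert nets 9.
weak-case: assigned no expert, nets 9; deviating to the expert witness nets 18 − 16 = 2.
Both types strictly prefer their assigned action; no profitable deviation.

Neither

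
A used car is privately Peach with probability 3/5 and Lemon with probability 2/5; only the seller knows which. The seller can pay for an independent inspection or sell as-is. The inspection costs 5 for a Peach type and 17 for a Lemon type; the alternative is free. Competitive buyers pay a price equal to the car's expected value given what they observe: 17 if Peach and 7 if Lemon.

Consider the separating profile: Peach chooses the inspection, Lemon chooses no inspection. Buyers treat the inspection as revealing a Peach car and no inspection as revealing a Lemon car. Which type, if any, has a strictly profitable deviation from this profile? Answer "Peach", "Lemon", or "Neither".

Neither

The inspection pays 17; no inspection pays 7.
Peach: assigned the inspection, nets 17 − 5 = 12; deviating to no inspection nets 7.
Lemon: assigned no inspection, nets 7; deviating to the inspection nets 17 − 17 = 0.
Both types strictly prefer their assigned action; no profitable deviation.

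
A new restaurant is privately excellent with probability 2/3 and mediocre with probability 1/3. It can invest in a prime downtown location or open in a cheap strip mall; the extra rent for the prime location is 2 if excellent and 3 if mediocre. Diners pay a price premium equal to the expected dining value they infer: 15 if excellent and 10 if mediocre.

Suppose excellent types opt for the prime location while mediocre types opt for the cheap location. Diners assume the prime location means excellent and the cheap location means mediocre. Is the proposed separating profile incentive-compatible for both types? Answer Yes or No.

No

Under these beliefs, the prime location earns price premium 15 and the cheap location earns price premium 10.
excellent: the prime location nets 15 − 2 = 13; the cheap location nets 10. excellent prefers the prime location.
mediocre: the prime location nets 15 − 3 = 12; the cheap location nets 10. mediocre would deviate to the prime location.
mediocre has a profitable deviation, so the profile is not an equilibrium.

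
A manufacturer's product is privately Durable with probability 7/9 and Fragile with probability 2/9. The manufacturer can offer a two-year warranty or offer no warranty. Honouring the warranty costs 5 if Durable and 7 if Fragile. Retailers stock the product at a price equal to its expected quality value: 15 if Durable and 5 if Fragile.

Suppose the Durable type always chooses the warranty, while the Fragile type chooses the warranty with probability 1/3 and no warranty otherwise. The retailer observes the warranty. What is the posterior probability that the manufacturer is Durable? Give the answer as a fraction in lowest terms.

P(the warranty) = (7/9)·1 + (2/9)·(1/3) = 23/27.
By Bayes' rule, P(Durable | the warranty) = (7/9) / (23/27) = 21/23.

21/23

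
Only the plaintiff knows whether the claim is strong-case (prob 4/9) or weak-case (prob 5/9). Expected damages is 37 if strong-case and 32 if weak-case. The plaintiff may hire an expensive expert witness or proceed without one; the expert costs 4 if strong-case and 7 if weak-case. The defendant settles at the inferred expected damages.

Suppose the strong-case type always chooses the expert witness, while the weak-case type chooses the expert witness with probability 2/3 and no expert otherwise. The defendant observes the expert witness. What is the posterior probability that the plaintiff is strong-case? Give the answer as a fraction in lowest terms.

P(the expert witness) = (4/9)·1 + (5/9)·(2/3) = 22/27.
By Bayes' rule, P(strong-case | the expert witness) = (4/9) / (22/27) = 6/11.

6/11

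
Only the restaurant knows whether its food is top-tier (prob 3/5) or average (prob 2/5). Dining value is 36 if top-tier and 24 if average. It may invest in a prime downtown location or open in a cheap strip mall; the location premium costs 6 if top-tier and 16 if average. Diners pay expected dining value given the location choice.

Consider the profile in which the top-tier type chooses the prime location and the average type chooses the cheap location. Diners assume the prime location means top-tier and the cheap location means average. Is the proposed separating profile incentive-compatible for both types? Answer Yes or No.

Yes

Under these beliefs, the prime location earns price premium 36 and the cheap location earns price premium 24.
top-tier: the prime location nets 36 − 6 = 30; the cheap location nets 24. top-tier prefers the prime location.
average: the prime location nets 36 − 16 = 20; the cheap location nets 24. average prefers the cheap location.
Neither type deviates, so the separating profile is an equilibrium.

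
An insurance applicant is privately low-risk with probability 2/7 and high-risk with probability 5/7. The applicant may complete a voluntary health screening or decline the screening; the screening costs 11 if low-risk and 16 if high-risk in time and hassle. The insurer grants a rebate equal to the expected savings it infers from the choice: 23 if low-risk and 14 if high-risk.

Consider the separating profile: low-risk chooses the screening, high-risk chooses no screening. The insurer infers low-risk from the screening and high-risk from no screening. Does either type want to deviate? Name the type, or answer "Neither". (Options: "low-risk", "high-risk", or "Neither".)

low-risk

The screening pays 23; no screening pays 14.
low-risk: assigned the screening, nets 23 − 11 = 12; deviating to no screening nets 14.
high-risk: assigned no screening, nets 14; deviating to the screening nets 23 − 16 = 7.
The low-risk type gains 2 by deviating.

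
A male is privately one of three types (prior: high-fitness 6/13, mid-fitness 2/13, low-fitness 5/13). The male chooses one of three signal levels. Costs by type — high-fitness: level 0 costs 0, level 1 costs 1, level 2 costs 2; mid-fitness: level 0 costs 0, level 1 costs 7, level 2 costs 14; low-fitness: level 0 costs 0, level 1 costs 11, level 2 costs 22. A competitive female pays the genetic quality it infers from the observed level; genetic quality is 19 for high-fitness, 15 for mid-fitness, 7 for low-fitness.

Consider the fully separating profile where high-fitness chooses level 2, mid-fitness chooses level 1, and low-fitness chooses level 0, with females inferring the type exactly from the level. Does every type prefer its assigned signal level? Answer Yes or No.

Yes

Separating mating payoffs: level 2 → 19, level 1 → 15, level 0 → 7.
high-fitness (assigned level 2): level 0: 7 − 0 = 7; level 1: 15 − 1 = 14; level 2: 19 − 2 = 17. high-fitness stays.
mid-fitness (assigned level 1): level 0: 7 − 0 = 7; level 1: 15 − 7 = 8; level 2: 19 − 14 = 5. mid-fitness stays.
low-fitness (assigned level 0): level 0: 7 − 0 = 7; level 1: 15 − 11 = 4; level 2: 19 − 22 = -3. low-fitness stays.
Every type prefers its assigned level; separation holds.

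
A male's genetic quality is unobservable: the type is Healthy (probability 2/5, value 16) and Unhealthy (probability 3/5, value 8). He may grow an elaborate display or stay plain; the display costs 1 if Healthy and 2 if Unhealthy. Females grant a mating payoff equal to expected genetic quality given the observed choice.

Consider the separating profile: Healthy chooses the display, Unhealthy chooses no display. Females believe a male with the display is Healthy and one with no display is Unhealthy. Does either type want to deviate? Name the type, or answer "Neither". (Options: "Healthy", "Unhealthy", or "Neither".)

Unhealthy

The display pays 16; no display pays 8.
Healthy: assigned the display, nets 16 − 1 = 15; deviating to no display nets 8.
Unhealthy: assigned no display, nets 8; deviating to the display nets 16 − 2 = 14.
The Unhealthy type gains 6 by deviating.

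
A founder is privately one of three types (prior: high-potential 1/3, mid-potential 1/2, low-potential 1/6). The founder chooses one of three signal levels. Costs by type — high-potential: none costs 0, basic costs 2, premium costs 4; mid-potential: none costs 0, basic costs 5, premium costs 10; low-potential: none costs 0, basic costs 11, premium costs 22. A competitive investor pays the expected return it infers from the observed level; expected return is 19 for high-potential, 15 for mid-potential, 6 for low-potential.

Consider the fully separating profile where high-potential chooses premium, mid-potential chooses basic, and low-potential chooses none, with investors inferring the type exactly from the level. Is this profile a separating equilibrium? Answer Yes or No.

Separating valuations: premium → 19, basic → 15, none → 6.
high-potential (assigned premium): none: 6 − 0 = 6; basic: 15 − 2 = 13; premium: 19 − 4 = 15. high-potential stays.
mid-potential (assigned basic): none: 6 − 0 = 6; basic: 15 − 5 = 10; premium: 19 − 10 = 9. mid-potential stays.
low-potential (assigned none): none: 6 − 0 = 6; basic: 15 − 11 = 4; premium: 19 − 22 = -3. low-potential stays.
Every type prefers its assigned level; separation holds.

Yes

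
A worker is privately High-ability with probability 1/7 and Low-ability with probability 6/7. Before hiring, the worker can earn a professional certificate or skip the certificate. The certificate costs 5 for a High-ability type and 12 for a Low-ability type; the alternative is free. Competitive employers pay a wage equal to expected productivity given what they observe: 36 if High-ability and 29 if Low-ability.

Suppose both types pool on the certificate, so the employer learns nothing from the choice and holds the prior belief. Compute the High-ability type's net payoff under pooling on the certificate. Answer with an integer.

25

Pooled wage = 1/7·36 + 6/7·29 = 30.
High-ability pays cost 5 for the certificate, so net payoff = 30 − 5 = 25.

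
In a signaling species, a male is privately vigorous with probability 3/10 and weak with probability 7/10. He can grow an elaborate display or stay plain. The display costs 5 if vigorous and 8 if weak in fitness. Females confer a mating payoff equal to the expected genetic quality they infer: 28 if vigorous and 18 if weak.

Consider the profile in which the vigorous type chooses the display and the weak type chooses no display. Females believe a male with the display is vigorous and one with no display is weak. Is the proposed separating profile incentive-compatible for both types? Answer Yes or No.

No

Under these beliefs, the display earns mating payoff 28 and no display earns mating payoff 18.
vigorous: the display nets 28 − 5 = 23; no display nets 18. vigorous prefers the display.
weak: the display nets 28 − 8 = 20; no display nets 18. weak would deviate to the display.
weak has a profitable deviation, so the profile is not an equilibrium.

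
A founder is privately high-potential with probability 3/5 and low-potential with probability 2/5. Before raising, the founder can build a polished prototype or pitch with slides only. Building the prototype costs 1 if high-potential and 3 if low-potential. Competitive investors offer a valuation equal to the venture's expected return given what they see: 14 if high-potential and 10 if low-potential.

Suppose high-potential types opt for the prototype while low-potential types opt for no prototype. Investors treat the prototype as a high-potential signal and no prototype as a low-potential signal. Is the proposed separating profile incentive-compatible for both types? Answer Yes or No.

Under these beliefs, the prototype earns valuation 14 and no prototype earns valuation 10.
high-potential: the prototype nets 14 − 1 = 13; no prototype nets 10. high-potential prefers the prototype.
low-potential: the prototype nets 14 − 3 = 11; no prototype nets 10. low-potential would deviate to the prototype.
low-potential has a profitable deviation, so the profile is not an equilibrium.

No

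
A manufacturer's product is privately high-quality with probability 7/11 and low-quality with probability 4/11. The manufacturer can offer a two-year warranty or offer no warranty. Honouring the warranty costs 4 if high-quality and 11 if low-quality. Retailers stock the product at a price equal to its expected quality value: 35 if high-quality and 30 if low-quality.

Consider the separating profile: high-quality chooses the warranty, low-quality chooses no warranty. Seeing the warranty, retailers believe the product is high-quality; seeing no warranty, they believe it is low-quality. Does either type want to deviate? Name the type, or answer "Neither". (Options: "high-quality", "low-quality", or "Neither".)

The warranty pays 35; no warranty pays 30.
high-quality: assigned the warranty, nets 35 − 4 = 31; deviating to no warranty nets 30.
low-quality: assigned no warranty, nets 30; deviating to the warranty nets 35 − 11 = 24.
Both types strictly prefer their assigned action; no profitable deviation.

Neither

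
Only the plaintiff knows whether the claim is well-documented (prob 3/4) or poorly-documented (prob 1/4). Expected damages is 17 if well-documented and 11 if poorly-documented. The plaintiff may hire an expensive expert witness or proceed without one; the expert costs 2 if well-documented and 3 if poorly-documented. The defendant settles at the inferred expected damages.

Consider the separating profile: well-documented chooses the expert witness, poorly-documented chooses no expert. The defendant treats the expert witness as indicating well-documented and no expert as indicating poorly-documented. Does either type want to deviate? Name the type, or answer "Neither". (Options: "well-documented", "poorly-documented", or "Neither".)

The expert witness pays 17; no expert pays 11.
well-documented: assigned the expert witness, nets 17 − 2 = 15; deviating to no expert nets 11.
poorly-documented: assigned no expert, nets 11; deviating to the expert witness nets 17 − 3 = 14.
The poorly-documented type gains 3 by deviating.

poorly-documented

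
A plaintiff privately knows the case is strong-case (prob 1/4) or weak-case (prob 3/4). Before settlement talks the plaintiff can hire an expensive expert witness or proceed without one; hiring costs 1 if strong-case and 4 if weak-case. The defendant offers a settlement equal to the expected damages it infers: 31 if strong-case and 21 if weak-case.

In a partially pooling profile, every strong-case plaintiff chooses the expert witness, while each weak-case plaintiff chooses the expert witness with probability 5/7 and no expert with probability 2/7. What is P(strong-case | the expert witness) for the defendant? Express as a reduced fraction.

P(the expert witness) = (1/4)·1 + (3/4)·(5/7) = 11/14.
By Bayes' rule, P(strong-case | the expert witness) = (1/4) / (11/14) = 7/22.

7/22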